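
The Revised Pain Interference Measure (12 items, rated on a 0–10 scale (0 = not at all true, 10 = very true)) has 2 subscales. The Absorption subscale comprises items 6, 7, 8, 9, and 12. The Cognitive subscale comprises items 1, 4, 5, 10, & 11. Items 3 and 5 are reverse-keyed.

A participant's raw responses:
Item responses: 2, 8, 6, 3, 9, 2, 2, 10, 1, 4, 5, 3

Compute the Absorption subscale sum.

18

Absorption items: 6, 7, 8, 9, 12.
  item 6: 2
  item 7: 2
  item 8: 10
  item 9: 1
  item 12: 3
Sum = 2 + 2 + 10 + 1 + 3 = 18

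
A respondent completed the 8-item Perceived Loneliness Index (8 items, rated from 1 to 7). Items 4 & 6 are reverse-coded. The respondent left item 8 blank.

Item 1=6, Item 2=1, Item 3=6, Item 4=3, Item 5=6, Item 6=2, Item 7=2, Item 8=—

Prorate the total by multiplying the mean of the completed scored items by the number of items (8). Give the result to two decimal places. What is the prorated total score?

36.57

Reverse-coded (on a 1–7 scale, reversed = 8 − raw):
  item 4: 8 − 3 = 5
  item 6: 8 − 2 = 6
Completed scored items (7 of 8): 6, 1, 6, 5, 6, 6, 2; sum = 32.
Person mean = 32 / 7 ≈ 4.5714
Prorated total = (32 / 7) × 8 = 36.57 (to 2 dp)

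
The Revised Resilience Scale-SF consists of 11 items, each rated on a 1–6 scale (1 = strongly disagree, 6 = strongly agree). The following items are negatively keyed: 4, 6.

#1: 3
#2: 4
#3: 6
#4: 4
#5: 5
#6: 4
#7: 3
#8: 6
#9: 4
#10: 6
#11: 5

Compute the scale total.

Negatively keyed items use 7 − raw:
  item 4: 7 − 4 = 3
  item 6: 7 − 4 = 3
Scored responses: 3, 4, 6, 3, 5, 3, 3, 6, 4, 6, 5
Total = 3 + 4 + 6 + 3 + 5 + 3 + 3 + 6 + 4 + 6 + 5 = 48

48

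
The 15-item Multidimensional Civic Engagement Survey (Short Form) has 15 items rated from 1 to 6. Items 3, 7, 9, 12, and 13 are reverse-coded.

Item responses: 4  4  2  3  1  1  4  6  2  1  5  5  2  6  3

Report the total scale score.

Reversing items 3, 7, 9, 12, & 13 with 7 − raw:
Total = 4 + 4 + (7−2) + 3 + 1 + 1 + (7−4) + 6 + (7−2) + 1 + 5 + (7−5) + (7−2) + 6 + 3
      = 4 + 4 + 5 + 3 + 1 + 1 + 3 + 6 + 5 + 1 + 5 + 2 + 5 + 6 + 3 = 54

54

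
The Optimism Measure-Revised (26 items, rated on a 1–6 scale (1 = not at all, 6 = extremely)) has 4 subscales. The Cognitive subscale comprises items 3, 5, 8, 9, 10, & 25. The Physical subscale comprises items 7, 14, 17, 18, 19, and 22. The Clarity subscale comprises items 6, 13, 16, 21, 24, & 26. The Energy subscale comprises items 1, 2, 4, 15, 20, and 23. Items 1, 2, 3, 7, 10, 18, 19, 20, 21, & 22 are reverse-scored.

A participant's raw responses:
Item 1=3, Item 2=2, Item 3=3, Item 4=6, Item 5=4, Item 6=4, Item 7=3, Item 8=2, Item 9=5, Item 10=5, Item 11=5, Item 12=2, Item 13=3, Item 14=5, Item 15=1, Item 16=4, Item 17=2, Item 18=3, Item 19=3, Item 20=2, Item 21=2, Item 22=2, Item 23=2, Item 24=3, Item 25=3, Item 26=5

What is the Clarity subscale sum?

24

Clarity items: 6, 13, 16, 21, 24, 26.
Of these, item 21 is reverse-scored; reverse-coded value = 7 − response.
  item 6: 4
  item 13: 3
  item 16: 4
  item 21: 7 − 2 = 5
  item 24: 3
  item 26: 5
Sum = 4 + 3 + 4 + 5 + 3 + 5 = 24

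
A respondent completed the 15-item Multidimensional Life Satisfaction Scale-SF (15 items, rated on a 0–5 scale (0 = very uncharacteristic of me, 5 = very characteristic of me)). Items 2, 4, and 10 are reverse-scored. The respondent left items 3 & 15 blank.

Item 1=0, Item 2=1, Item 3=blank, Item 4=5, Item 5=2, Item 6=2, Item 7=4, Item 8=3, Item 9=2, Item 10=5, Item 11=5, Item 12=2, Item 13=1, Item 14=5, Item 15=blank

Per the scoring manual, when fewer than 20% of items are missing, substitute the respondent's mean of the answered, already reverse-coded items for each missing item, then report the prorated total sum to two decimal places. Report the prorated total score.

Reverse-coded (reverse-coded value = 5 − response):
  item 2: 5 − 1 = 4
  item 4: 5 − 5 = 0
  item 10: 5 − 5 = 0
Completed scored items (13 of 15): 0, 4, 0, 2, 2, 4, 3, 2, 0, 5, 2, 1, 5; sum = 30.
Person mean = 30 / 13 ≈ 2.3077
Prorated total = (30 / 13) × 15 = 34.62 (to 2 dp)

34.62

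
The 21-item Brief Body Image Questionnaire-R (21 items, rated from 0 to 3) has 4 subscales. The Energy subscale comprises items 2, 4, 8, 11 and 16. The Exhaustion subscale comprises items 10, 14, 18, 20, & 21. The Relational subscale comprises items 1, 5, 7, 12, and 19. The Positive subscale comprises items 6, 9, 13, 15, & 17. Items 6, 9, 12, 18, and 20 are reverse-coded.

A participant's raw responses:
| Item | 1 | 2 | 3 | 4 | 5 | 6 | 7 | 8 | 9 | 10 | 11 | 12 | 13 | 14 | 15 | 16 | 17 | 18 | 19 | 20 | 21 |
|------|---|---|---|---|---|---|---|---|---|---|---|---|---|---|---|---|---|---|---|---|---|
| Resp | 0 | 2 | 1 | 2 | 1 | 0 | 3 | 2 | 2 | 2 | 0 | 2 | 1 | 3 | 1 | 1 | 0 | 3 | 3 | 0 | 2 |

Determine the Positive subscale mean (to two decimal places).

1.20

Positive items: 6, 9, 13, 15, 17.
Of these, items 6 & 9 are reverse-coded; on a 0–3 scale, reversed = 3 − raw.
  item 6: 3 − 0 = 3
  item 9: 3 − 2 = 1
  item 13: 1
  item 15: 1
  item 17: 0
Sum = 3 + 1 + 1 + 1 + 0 = 6
Mean = 6 / 5 = 1.20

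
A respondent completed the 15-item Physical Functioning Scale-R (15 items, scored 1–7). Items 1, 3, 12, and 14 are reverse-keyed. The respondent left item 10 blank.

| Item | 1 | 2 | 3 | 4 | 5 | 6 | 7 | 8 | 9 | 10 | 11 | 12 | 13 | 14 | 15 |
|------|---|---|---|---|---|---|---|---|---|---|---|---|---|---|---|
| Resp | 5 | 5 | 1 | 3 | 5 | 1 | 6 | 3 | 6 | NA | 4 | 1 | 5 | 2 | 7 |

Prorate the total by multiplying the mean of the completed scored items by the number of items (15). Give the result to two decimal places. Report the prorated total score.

Reverse-coded (reversed = (1+7) − raw = 8 − raw):
  item 1: 8 − 5 = 3
  item 3: 8 − 1 = 7
  item 12: 8 − 1 = 7
  item 14: 8 − 2 = 6
Completed scored items (14 of 15): 3, 5, 7, 3, 5, 1, 6, 3, 6, 4, 7, 5, 6, 7; sum = 68.
Person mean = 68 / 14 ≈ 4.8571
Prorated total = (68 / 14) × 15 = 72.86 (to 2 dp)

72.86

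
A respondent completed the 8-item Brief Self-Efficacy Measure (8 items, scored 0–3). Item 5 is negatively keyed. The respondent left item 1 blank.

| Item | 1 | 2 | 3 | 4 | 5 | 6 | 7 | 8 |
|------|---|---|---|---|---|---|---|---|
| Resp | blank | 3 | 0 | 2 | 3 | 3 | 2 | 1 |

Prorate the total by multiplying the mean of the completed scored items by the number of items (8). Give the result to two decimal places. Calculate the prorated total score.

Reverse-coded (reversed = (0+3) − raw = 3 − raw):
  item 5: 3 − 3 = 0
Completed scored items (7 of 8): 3, 0, 2, 0, 3, 2, 1; sum = 11.
Person mean = 11 / 7 ≈ 1.5714
Prorated total = (11 / 7) × 8 = 12.57 (to 2 dp)

12.57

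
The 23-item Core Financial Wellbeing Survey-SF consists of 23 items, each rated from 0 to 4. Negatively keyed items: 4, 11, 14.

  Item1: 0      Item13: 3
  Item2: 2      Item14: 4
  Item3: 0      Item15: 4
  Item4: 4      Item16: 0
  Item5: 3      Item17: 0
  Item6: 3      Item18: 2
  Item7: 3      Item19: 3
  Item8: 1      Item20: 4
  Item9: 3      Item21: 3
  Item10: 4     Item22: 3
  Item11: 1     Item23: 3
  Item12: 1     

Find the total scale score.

Reverse-coded items (reverse-coded value = 4 − response):
  item 4: 4 − 4 = 0
  item 11: 4 − 1 = 3
  item 14: 4 − 4 = 0
Scored items: 0, 2, 0, 0, 3, 3, 3, 1, 3, 4, 3, 1, 3, 0, 4, 0, 0, 2, 3, 4, 3, 3, 3
Total = 0 + 2 + 0 + 0 + 3 + 3 + 3 + 1 + 3 + 4 + 3 + 1 + 3 + 0 + 4 + 0 + 0 + 2 + 3 + 4 + 3 + 3 + 3 = 48

48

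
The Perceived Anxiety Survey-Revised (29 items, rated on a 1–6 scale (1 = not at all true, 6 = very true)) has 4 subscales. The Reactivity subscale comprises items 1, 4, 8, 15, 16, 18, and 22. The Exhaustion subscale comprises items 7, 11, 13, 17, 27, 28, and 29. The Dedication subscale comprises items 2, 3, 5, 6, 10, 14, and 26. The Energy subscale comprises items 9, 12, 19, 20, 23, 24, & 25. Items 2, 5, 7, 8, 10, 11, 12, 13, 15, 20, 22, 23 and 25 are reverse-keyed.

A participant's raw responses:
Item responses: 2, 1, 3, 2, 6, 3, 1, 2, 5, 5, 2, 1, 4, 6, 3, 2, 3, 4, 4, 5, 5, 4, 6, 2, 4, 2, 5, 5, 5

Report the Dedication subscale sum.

Dedication items: 2, 3, 5, 6, 10, 14, 26.
Of these, items 2, 5 and 10 are reverse-keyed; reverse-coded value = 7 − response.
  item 2: 7 − 1 = 6
  item 3: 3
  item 5: 7 − 6 = 1
  item 6: 3
  item 10: 7 − 5 = 2
  item 14: 6
  item 26: 2
Sum = 6 + 3 + 1 + 3 + 2 + 6 + 2 = 23

23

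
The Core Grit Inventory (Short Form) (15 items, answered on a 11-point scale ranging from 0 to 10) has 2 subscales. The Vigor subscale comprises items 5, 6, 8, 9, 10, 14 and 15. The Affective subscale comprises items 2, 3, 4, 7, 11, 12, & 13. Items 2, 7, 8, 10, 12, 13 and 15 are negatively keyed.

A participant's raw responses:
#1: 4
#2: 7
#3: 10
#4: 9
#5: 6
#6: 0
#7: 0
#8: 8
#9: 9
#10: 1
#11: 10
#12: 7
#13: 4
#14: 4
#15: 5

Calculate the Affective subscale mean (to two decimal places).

7.29

Affective items: 2, 3, 4, 7, 11, 12, 13.
Of these, items 2, 7, 12, & 13 are negatively keyed; reverse-coded value = 10 − response.
  item 2: 10 − 7 = 3
  item 3: 10
  item 4: 9
  item 7: 10 − 0 = 10
  item 11: 10
  item 12: 10 − 7 = 3
  item 13: 10 − 4 = 6
Sum = 3 + 10 + 9 + 10 + 10 + 3 + 6 = 51
Mean = 51 / 7 = 7.29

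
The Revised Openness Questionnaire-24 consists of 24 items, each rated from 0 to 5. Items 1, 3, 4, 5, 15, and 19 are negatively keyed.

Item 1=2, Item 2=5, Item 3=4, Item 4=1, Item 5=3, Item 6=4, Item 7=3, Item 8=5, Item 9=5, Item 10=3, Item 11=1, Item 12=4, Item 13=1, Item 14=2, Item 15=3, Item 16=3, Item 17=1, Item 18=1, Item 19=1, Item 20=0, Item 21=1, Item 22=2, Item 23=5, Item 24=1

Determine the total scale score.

Reversing items 1, 3, 4, 5, 15, & 19 with 5 − raw:
Total = (5−2) + 5 + (5−4) + (5−1) + (5−3) + 4 + 3 + 5 + 5 + 3 + 1 + 4 + 1 + 2 + (5−3) + 3 + 1 + 1 + (5−1) + 0 + 1 + 2 + 5 + 1
      = 3 + 5 + 1 + 4 + 2 + 4 + 3 + 5 + 5 + 3 + 1 + 4 + 1 + 2 + 2 + 3 + 1 + 1 + 4 + 0 + 1 + 2 + 5 + 1 = 63

63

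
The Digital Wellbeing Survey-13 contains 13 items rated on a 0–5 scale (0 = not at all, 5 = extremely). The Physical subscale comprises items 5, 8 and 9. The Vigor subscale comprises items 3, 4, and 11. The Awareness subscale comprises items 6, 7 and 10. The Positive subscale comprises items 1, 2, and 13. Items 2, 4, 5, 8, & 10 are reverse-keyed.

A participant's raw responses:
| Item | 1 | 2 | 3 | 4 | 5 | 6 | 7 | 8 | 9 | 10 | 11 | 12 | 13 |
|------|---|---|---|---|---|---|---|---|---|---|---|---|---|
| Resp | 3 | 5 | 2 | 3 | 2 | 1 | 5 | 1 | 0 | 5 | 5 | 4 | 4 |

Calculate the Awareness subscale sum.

6

Awareness items: 6, 7, 10.
Of these, item 10 is reverse-keyed; reverse-coded value = 5 − response.
  item 6: 1
  item 7: 5
  item 10: 5 − 5 = 0
Sum = 1 + 5 + 0 = 6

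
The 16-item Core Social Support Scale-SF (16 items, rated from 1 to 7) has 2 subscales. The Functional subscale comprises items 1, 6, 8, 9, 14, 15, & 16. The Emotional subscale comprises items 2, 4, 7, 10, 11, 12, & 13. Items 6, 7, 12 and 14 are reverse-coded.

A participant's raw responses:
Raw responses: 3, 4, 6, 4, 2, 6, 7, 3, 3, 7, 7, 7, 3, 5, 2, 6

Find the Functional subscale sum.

Functional items: 1, 6, 8, 9, 14, 15, 16.
Of these, items 6 and 14 are reverse-coded; reversed = (1+7) − raw = 8 − raw.
  item 1: 3
  item 6: 8 − 6 = 2
  item 8: 3
  item 9: 3
  item 14: 8 − 5 = 3
  item 15: 2
  item 16: 6
Sum = 3 + 2 + 3 + 3 + 3 + 2 + 6 = 22

22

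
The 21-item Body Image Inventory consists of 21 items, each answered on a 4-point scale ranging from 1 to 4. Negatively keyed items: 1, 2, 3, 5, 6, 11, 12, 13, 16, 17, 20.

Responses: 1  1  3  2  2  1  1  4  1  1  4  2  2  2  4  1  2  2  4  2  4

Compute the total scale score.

59

Raw sum = 46. Negatively keyed items: 1, 2, 3, 5, 6, 11, 12, 13, 16, 17, 20; their raw sum = 21.
Each reversal replaces raw with 5 − raw, changing the total by 5 − 2·raw per item.
Total = 46 + 11·5 − 2·21 = 46 + 55 − 42 = 59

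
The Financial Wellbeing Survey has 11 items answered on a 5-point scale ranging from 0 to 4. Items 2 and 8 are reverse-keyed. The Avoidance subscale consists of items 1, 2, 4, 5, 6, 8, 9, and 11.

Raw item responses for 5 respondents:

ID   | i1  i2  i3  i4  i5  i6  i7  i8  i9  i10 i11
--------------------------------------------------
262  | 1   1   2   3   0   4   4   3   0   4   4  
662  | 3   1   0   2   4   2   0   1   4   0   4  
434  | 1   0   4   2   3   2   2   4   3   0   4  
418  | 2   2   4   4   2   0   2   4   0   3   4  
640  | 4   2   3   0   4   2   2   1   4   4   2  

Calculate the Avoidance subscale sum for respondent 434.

19

Respondent 434 raw: 1, 0, 4, 2, 3, 2, 2, 4, 3, 0, 4.
Avoidance items: 1, 2, 4, 5, 6, 8, 9, 11.
Reverse-coded (reverse-coded value = 4 − response):
  item 1: 1
  item 2: 4 − 0 = 4
  item 4: 2
  item 5: 3
  item 6: 2
  item 8: 4 − 4 = 0
  item 9: 3
  item 11: 4
Sum = 1 + 4 + 2 + 3 + 2 + 0 + 3 + 4 = 19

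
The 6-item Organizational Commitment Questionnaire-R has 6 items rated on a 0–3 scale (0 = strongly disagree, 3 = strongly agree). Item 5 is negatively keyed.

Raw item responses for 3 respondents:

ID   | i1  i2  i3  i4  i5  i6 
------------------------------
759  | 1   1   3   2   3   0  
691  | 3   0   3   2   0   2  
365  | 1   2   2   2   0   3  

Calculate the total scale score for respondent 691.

Respondent 691 raw: 3, 0, 3, 2, 0, 2.
Reverse-coded (reversed = (0+3) − raw = 3 − raw):
  item 1: 3
  item 2: 0
  item 3: 3
  item 4: 2
  item 5: 3 − 0 = 3
  item 6: 2
Sum = 3 + 0 + 3 + 2 + 3 + 2 = 13

13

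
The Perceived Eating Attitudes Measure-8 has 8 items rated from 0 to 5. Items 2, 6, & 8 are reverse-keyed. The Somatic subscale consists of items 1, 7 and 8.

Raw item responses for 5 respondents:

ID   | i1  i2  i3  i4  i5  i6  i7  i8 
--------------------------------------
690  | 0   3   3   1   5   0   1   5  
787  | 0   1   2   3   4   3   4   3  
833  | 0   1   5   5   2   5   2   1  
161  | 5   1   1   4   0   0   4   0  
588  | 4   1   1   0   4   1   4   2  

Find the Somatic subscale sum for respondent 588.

Respondent 588 raw: 4, 1, 1, 0, 4, 1, 4, 2.
Somatic items: 1, 7, 8.
Reverse-coded (reversed = (0+5) − raw = 5 − raw):
  item 1: 4
  item 7: 4
  item 8: 5 − 2 = 3
Sum = 4 + 4 + 3 = 11

11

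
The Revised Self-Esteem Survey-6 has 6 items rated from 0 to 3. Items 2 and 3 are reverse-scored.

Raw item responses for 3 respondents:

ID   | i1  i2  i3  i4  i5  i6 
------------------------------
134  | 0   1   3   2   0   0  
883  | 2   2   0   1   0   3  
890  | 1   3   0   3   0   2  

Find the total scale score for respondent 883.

Respondent 883 raw: 2, 2, 0, 1, 0, 3.
Reverse-coded (reverse-coded value = 3 − response):
  item 1: 2
  item 2: 3 − 2 = 1
  item 3: 3 − 0 = 3
  item 4: 1
  item 5: 0
  item 6: 3
Sum = 2 + 1 + 3 + 1 + 0 + 3 = 10

10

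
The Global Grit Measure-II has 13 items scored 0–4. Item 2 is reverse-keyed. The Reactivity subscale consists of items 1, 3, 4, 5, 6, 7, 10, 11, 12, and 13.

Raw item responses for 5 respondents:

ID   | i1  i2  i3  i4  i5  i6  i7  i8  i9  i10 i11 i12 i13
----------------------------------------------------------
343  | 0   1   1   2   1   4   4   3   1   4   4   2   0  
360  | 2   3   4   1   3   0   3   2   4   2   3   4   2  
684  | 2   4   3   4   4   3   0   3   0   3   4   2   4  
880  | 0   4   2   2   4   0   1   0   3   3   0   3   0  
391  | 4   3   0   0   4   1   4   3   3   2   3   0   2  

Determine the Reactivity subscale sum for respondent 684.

29

Respondent 684 raw: 2, 4, 3, 4, 4, 3, 0, 3, 0, 3, 4, 2, 4.
Reactivity items: 1, 3, 4, 5, 6, 7, 10, 11, 12, 13.
Reverse-coded (on a 0–4 scale, reversed = 4 − raw):
  item 1: 2
  item 3: 3
  item 4: 4
  item 5: 4
  item 6: 3
  item 7: 0
  item 10: 3
  item 11: 4
  item 12: 2
  item 13: 4
Sum = 2 + 3 + 4 + 4 + 3 + 0 + 3 + 4 + 2 + 4 = 29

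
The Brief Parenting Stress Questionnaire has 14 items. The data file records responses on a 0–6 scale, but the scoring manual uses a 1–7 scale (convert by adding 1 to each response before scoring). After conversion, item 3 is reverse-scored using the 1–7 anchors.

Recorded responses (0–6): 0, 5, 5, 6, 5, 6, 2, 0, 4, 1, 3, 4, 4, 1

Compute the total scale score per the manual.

Convert to 1–7: 1, 6, 6, 7, 6, 7, 3, 1, 5, 2, 4, 5, 5, 2
Reverse-coded (reversed = (1+7) − raw = 8 − raw):
  item 3: 8 − 6 = 2
Scored: 1, 6, 2, 7, 6, 7, 3, 1, 5, 2, 4, 5, 5, 2
Total = 56

56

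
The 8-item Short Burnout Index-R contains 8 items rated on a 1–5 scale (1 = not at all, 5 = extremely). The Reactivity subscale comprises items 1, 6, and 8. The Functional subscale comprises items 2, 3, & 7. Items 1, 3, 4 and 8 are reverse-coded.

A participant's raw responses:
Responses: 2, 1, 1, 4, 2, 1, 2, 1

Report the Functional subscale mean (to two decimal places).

2.67

Functional items: 2, 3, 7.
Of these, item 3 is reverse-coded; reversed = (1+5) − raw = 6 − raw.
  item 2: 1
  item 3: 6 − 1 = 5
  item 7: 2
Sum = 1 + 5 + 2 = 8
Mean = 8 / 3 = 2.67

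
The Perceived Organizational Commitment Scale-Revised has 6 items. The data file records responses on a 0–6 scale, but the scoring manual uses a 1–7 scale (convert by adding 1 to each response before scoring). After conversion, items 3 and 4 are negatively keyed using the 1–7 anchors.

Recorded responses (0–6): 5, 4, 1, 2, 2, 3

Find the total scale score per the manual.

Convert to 1–7: 6, 5, 2, 3, 3, 4
Reverse-coded (reversed = (1+7) − raw = 8 − raw):
  item 3: 8 − 2 = 6
  item 4: 8 − 3 = 5
Scored: 6, 5, 6, 5, 3, 4
Total = 29

29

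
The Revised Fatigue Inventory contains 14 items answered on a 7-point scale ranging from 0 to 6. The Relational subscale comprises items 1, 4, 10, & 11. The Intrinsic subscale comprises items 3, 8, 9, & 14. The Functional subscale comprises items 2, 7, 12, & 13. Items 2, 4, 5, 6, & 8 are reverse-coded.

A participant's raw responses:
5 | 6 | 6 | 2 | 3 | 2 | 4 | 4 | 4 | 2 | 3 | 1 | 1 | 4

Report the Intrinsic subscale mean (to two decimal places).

4.00

Intrinsic items: 3, 8, 9, 14.
Of these, item 8 is reverse-coded; reversed = (0+6) − raw = 6 − raw.
  item 3: 6
  item 8: 6 − 4 = 2
  item 9: 4
  item 14: 4
Sum = 6 + 2 + 4 + 4 = 16
Mean = 16 / 4 = 4.00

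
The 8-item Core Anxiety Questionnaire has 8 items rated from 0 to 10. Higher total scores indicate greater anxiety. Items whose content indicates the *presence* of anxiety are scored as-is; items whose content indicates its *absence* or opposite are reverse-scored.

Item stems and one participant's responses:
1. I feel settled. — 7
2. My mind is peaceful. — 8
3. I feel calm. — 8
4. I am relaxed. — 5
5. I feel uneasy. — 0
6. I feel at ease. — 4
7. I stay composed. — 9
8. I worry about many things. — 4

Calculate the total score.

23

Items 1, 2, 3, 4, 6, 7 describe the absence/opposite of anxiety → reverse-score.
on a 0–10 scale, reversed = 10 − raw.
  item 1: 10 − 7 = 3
  item 2: 10 − 8 = 2
  item 3: 10 − 8 = 2
  item 4: 10 − 5 = 5
  item 5: 0
  item 6: 10 − 4 = 6
  item 7: 10 − 9 = 1
  item 8: 4
Total = 3 + 2 + 2 + 5 + 0 + 6 + 1 + 4 = 23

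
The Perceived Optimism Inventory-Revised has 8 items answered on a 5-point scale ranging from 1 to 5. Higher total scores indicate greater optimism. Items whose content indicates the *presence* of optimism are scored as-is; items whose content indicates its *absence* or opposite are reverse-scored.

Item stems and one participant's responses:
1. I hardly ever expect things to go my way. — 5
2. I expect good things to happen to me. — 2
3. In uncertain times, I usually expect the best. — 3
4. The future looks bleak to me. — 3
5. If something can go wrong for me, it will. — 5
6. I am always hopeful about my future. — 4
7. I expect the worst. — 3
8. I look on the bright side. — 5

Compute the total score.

Items 1, 4, 5, 7 describe the absence/opposite of optimism → reverse-score.
reversed = (1+5) − raw = 6 − raw.
  item 1: 6 − 5 = 1
  item 2: 2
  item 3: 3
  item 4: 6 − 3 = 3
  item 5: 6 − 5 = 1
  item 6: 4
  item 7: 6 − 3 = 3
  item 8: 5
Total = 1 + 2 + 3 + 3 + 1 + 4 + 3 + 5 = 22

22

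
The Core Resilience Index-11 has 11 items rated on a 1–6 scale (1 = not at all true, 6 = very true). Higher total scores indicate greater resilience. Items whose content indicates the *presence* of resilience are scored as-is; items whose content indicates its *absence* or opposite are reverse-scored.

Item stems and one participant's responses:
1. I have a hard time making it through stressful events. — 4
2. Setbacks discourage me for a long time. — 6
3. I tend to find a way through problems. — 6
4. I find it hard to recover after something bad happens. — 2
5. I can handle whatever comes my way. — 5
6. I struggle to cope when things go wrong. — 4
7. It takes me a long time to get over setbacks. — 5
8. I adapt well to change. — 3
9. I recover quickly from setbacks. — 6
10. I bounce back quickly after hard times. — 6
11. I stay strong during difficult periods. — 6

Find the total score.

Items 1, 2, 4, 6, 7 describe the absence/opposite of resilience → reverse-score.
reversed = (1+6) − raw = 7 − raw.
  item 1: 7 − 4 = 3
  item 2: 7 − 6 = 1
  item 3: 6
  item 4: 7 − 2 = 5
  item 5: 5
  item 6: 7 − 4 = 3
  item 7: 7 − 5 = 2
  item 8: 3
  item 9: 6
  item 10: 6
  item 11: 6
Total = 3 + 1 + 6 + 5 + 5 + 3 + 2 + 3 + 6 + 6 + 6 = 46

46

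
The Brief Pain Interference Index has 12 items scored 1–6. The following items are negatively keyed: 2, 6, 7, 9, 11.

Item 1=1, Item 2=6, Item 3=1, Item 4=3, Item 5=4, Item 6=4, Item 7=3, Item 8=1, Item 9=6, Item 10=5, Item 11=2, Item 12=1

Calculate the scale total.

30

Raw sum = 37. Negatively keyed items: 2, 6, 7, 9, 11; their raw sum = 21.
Each reversal replaces raw with 7 − raw, changing the total by 7 − 2·raw per item.
Total = 37 + 5·7 − 2·21 = 37 + 35 − 42 = 30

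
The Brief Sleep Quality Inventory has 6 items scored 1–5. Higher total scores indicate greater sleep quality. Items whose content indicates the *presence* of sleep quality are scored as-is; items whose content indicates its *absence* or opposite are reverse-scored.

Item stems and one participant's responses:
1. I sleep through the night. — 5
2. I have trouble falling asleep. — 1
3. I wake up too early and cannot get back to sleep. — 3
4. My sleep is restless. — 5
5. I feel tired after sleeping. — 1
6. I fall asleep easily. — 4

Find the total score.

23

Items 2, 3, 4, 5 describe the absence/opposite of sleep quality → reverse-score.
reversed = (1+5) − raw = 6 − raw.
  item 1: 5
  item 2: 6 − 1 = 5
  item 3: 6 − 3 = 3
  item 4: 6 − 5 = 1
  item 5: 6 − 1 = 5
  item 6: 4
Total = 5 + 5 + 3 + 1 + 5 + 4 = 23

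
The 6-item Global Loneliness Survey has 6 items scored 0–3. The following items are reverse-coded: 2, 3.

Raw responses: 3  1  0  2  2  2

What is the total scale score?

14

Reverse-coded items (reversed = (0+3) − raw = 3 − raw):
  item 2: 3 − 1 = 2
  item 3: 3 − 0 = 3
Scored responses: 3, 2, 3, 2, 2, 2
Total = 3 + 2 + 3 + 2 + 2 + 2 = 14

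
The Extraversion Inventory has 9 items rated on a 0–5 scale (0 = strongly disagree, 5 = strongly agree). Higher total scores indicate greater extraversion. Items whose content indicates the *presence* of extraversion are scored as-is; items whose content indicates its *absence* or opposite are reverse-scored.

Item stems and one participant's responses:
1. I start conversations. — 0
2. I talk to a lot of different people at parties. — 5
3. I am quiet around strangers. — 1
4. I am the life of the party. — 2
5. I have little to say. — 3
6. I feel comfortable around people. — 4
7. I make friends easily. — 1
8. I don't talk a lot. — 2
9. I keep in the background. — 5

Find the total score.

21

Items 3, 5, 8, 9 describe the absence/opposite of extraversion → reverse-score.
reverse-coded value = 5 − response.
  item 1: 0
  item 2: 5
  item 3: 5 − 1 = 4
  item 4: 2
  item 5: 5 − 3 = 2
  item 6: 4
  item 7: 1
  item 8: 5 − 2 = 3
  item 9: 5 − 5 = 0
Total = 0 + 5 + 4 + 2 + 2 + 4 + 1 + 3 + 0 = 21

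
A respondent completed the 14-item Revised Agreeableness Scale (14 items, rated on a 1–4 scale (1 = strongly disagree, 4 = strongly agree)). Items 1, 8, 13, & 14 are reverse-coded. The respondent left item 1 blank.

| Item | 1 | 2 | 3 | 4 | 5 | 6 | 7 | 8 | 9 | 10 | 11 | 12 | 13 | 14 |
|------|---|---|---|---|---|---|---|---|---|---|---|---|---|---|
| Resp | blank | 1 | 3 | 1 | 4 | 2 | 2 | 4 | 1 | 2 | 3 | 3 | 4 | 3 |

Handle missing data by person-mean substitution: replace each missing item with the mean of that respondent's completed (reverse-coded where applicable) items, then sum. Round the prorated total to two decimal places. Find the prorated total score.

Reverse-coded (reverse-coded value = 5 − response):
  item 8: 5 − 4 = 1
  item 13: 5 − 4 = 1
  item 14: 5 − 3 = 2
Completed scored items (13 of 14): 1, 3, 1, 4, 2, 2, 1, 1, 2, 3, 3, 1, 2; sum = 26.
Person mean = 26 / 13 ≈ 2.0000
Prorated total = (26 / 13) × 14 = 28.00 (to 2 dp)

28.00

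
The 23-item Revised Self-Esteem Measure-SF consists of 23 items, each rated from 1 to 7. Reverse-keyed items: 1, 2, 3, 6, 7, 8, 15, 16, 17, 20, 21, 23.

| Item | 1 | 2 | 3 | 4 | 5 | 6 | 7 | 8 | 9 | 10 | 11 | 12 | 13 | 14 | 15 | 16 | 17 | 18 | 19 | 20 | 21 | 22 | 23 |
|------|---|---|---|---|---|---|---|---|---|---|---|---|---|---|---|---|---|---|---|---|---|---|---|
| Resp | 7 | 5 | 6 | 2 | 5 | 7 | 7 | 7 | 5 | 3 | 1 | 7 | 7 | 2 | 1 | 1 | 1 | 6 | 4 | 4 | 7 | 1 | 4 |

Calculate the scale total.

82

Reversing items 1, 2, 3, 6, 7, 8, 15, 16, 17, 20, 21 and 23 with 8 − raw:
Total = (8−7) + (8−5) + (8−6) + 2 + 5 + (8−7) + (8−7) + (8−7) + 5 + 3 + 1 + 7 + 7 + 2 + (8−1) + (8−1) + (8−1) + 6 + 4 + (8−4) + (8−7) + 1 + (8−4)
      = 1 + 3 + 2 + 2 + 5 + 1 + 1 + 1 + 5 + 3 + 1 + 7 + 7 + 2 + 7 + 7 + 7 + 6 + 4 + 4 + 1 + 1 + 4 = 82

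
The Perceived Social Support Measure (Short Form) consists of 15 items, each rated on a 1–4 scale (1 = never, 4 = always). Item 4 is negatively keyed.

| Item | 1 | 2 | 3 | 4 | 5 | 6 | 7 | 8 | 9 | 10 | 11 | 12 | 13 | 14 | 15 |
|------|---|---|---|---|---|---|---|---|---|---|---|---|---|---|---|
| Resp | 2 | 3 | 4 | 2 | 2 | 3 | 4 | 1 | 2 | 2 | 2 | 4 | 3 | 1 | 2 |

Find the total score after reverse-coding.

Raw sum = 37. Negatively keyed items: 4; their raw sum = 2.
Each reversal replaces raw with 5 − raw, changing the total by 5 − 2·raw per item.
Total = 37 + 1·5 − 2·2 = 37 + 5 − 4 = 38

38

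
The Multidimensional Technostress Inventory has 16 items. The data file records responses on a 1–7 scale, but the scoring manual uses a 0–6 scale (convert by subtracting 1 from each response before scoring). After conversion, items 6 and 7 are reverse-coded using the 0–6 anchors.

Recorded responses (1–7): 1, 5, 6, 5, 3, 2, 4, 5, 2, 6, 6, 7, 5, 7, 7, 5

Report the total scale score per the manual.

Convert to 0–6: 0, 4, 5, 4, 2, 1, 3, 4, 1, 5, 5, 6, 4, 6, 6, 4
Reverse-coded (reverse-coded value = 6 − response):
  item 6: 6 − 1 = 5
  item 7: 6 − 3 = 3
Scored: 0, 4, 5, 4, 2, 5, 3, 4, 1, 5, 5, 6, 4, 6, 6, 4
Total = 64

64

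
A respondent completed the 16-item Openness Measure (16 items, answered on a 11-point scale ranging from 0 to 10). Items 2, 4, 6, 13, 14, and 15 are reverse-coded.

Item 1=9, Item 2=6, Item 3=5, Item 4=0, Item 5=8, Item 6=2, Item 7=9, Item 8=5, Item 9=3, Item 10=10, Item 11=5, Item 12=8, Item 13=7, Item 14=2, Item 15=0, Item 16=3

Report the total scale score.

Apply reverse scoring (reversed = (0+10) − raw = 10 − raw):
  item 2: 10 − 6 = 4
  item 4: 10 − 0 = 10
  item 6: 10 − 2 = 8
  item 13: 10 − 7 = 3
  item 14: 10 − 2 = 8
  item 15: 10 − 0 = 10
Scored items: 9, 4, 5, 10, 8, 8, 9, 5, 3, 10, 5, 8, 3, 8, 10, 3
Total = 9 + 4 + 5 + 10 + 8 + 8 + 9 + 5 + 3 + 10 + 5 + 8 + 3 + 8 + 10 + 3 = 108

108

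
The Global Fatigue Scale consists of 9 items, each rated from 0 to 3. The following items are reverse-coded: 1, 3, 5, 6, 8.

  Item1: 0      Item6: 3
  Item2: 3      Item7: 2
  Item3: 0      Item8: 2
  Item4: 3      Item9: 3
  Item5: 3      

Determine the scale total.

18

Raw sum = 19. Reverse-coded items: 1, 3, 5, 6, 8; their raw sum = 8.
Each reversal replaces raw with 3 − raw, changing the total by 3 − 2·raw per item.
Total = 19 + 5·3 − 2·8 = 19 + 15 − 16 = 18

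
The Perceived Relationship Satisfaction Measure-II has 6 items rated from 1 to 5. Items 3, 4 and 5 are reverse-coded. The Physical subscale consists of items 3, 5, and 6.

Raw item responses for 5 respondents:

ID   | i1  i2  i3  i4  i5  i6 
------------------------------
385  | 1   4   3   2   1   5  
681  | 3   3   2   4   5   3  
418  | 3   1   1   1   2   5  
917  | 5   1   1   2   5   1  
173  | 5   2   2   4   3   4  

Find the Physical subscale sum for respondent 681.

8

Respondent 681 raw: 3, 3, 2, 4, 5, 3.
Physical items: 3, 5, 6.
Reverse-coded (on a 1–5 scale, reversed = 6 − raw):
  item 3: 6 − 2 = 4
  item 5: 6 − 5 = 1
  item 6: 3
Sum = 4 + 1 + 3 = 8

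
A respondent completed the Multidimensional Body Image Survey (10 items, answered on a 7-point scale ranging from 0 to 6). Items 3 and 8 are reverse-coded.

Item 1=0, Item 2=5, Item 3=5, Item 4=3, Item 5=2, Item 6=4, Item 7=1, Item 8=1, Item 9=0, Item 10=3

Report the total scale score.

24

Raw sum = 24. Reverse-coded items: 3, 8; their raw sum = 6.
Each reversal replaces raw with 6 − raw, changing the total by 6 − 2·raw per item.
Total = 24 + 2·6 − 2·6 = 24 + 12 − 12 = 24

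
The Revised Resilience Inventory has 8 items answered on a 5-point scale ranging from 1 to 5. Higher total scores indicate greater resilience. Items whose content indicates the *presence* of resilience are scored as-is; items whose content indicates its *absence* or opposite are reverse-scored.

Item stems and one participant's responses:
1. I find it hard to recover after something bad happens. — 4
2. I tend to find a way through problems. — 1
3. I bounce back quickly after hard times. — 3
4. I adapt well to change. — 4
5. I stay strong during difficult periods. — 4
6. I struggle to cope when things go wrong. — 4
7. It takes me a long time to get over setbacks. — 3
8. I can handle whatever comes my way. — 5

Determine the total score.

Items 1, 6, 7 describe the absence/opposite of resilience → reverse-score.
reverse-coded value = 6 − response.
  item 1: 6 − 4 = 2
  item 2: 1
  item 3: 3
  item 4: 4
  item 5: 4
  item 6: 6 − 4 = 2
  item 7: 6 − 3 = 3
  item 8: 5
Total = 2 + 1 + 3 + 4 + 4 + 2 + 3 + 5 = 24

24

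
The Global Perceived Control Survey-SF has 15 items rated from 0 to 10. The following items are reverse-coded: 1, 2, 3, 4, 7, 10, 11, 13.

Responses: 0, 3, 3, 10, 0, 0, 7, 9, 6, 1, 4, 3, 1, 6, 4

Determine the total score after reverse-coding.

79

Reversing items 1, 2, 3, 4, 7, 10, 11, and 13 with 10 − raw:
Total = (10−0) + (10−3) + (10−3) + (10−10) + 0 + 0 + (10−7) + 9 + 6 + (10−1) + (10−4) + 3 + (10−1) + 6 + 4
      = 10 + 7 + 7 + 0 + 0 + 0 + 3 + 9 + 6 + 9 + 6 + 3 + 9 + 6 + 4 = 79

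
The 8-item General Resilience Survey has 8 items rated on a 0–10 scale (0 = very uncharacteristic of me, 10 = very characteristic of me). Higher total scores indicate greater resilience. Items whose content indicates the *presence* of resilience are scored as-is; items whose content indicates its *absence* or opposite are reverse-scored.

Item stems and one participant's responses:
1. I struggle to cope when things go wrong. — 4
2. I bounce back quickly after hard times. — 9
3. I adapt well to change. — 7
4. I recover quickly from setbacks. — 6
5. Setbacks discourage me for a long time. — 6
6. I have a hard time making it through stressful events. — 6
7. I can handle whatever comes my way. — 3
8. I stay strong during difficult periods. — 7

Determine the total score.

46

Items 1, 5, 6 describe the absence/opposite of resilience → reverse-score.
reverse-coded value = 10 − response.
  item 1: 10 − 4 = 6
  item 2: 9
  item 3: 7
  item 4: 6
  item 5: 10 − 6 = 4
  item 6: 10 − 6 = 4
  item 7: 3
  item 8: 7
Total = 6 + 9 + 7 + 6 + 4 + 4 + 3 + 7 = 46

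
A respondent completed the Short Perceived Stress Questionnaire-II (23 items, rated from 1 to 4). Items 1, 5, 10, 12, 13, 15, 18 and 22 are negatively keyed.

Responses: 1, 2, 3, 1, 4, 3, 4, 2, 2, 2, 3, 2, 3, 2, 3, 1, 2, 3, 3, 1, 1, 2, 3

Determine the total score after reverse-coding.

53

Reversing items 1, 5, 10, 12, 13, 15, 18, and 22 with 5 − raw:
Total = (5−1) + 2 + 3 + 1 + (5−4) + 3 + 4 + 2 + 2 + (5−2) + 3 + (5−2) + (5−3) + 2 + (5−3) + 1 + 2 + (5−3) + 3 + 1 + 1 + (5−2) + 3
      = 4 + 2 + 3 + 1 + 1 + 3 + 4 + 2 + 2 + 3 + 3 + 3 + 2 + 2 + 2 + 1 + 2 + 2 + 3 + 1 + 1 + 3 + 3 = 53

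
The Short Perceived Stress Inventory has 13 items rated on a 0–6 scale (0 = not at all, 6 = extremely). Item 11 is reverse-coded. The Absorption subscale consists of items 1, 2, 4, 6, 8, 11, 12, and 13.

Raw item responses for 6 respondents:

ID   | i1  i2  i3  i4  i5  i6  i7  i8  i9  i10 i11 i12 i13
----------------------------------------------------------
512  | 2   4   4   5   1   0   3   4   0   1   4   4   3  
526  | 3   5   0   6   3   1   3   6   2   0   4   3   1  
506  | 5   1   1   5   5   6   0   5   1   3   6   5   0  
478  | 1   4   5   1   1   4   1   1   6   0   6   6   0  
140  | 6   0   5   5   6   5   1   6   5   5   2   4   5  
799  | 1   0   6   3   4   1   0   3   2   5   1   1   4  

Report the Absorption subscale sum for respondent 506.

27

Respondent 506 raw: 5, 1, 1, 5, 5, 6, 0, 5, 1, 3, 6, 5, 0.
Absorption items: 1, 2, 4, 6, 8, 11, 12, 13.
Reverse-coded (reverse-coded value = 6 − response):
  item 1: 5
  item 2: 1
  item 4: 5
  item 6: 6
  item 8: 5
  item 11: 6 − 6 = 0
  item 12: 5
  item 13: 0
Sum = 5 + 1 + 5 + 6 + 5 + 0 + 5 + 0 = 27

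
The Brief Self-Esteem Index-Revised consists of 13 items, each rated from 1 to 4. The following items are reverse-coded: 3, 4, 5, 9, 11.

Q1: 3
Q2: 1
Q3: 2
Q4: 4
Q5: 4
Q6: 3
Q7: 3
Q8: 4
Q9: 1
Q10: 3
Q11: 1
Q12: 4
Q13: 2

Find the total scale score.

Apply reverse scoring (on a 1–4 scale, reversed = 5 − raw):
  item 3: 5 − 2 = 3
  item 4: 5 − 4 = 1
  item 5: 5 − 4 = 1
  item 9: 5 − 1 = 4
  item 11: 5 − 1 = 4
Scored responses: 3, 1, 3, 1, 1, 3, 3, 4, 4, 3, 4, 4, 2
Total = 3 + 1 + 3 + 1 + 1 + 3 + 3 + 4 + 4 + 3 + 4 + 4 + 2 = 36

36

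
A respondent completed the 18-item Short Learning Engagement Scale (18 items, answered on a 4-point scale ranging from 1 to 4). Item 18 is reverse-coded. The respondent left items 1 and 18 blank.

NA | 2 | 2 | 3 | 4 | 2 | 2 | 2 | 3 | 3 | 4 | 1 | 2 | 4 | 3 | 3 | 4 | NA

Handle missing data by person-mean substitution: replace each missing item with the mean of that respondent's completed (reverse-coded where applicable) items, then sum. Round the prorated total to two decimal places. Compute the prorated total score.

49.50

Reverse-coded (reverse-coded value = 5 − response):
Completed scored items (16 of 18): 2, 2, 3, 4, 2, 2, 2, 3, 3, 4, 1, 2, 4, 3, 3, 4; sum = 44.
Person mean = 44 / 16 ≈ 2.7500
Prorated total = (44 / 16) × 18 = 49.50 (to 2 dp)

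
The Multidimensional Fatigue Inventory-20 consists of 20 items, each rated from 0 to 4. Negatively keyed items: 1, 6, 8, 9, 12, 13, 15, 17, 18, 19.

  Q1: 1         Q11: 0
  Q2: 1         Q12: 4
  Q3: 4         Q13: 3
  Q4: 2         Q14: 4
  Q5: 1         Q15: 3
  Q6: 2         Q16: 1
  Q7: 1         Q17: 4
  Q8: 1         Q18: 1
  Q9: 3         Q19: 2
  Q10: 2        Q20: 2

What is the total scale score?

34

Reverse-coded items (reverse-coded value = 4 − response):
  item 1: 4 − 1 = 3
  item 6: 4 − 2 = 2
  item 8: 4 − 1 = 3
  item 9: 4 − 3 = 1
  item 12: 4 − 4 = 0
  item 13: 4 − 3 = 1
  item 15: 4 − 3 = 1
  item 17: 4 − 4 = 0
  item 18: 4 − 1 = 3
  item 19: 4 − 2 = 2
After reverse-coding: 3, 1, 4, 2, 1, 2, 1, 3, 1, 2, 0, 0, 1, 4, 1, 1, 0, 3, 2, 2
Total = 3 + 1 + 4 + 2 + 1 + 2 + 1 + 3 + 1 + 2 + 0 + 0 + 1 + 4 + 1 + 1 + 0 + 3 + 2 + 2 = 34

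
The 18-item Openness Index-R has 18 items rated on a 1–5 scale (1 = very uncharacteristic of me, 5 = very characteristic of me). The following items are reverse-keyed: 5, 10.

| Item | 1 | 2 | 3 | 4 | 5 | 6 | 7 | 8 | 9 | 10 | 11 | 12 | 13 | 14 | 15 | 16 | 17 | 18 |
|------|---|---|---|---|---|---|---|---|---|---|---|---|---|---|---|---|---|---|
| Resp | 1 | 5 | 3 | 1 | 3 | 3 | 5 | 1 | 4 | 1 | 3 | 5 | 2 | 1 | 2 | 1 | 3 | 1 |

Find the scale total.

49

Reversing items 5 and 10 with 6 − raw:
Total = 1 + 5 + 3 + 1 + (6−3) + 3 + 5 + 1 + 4 + (6−1) + 3 + 5 + 2 + 1 + 2 + 1 + 3 + 1
      = 1 + 5 + 3 + 1 + 3 + 3 + 5 + 1 + 4 + 5 + 3 + 5 + 2 + 1 + 2 + 1 + 3 + 1 = 49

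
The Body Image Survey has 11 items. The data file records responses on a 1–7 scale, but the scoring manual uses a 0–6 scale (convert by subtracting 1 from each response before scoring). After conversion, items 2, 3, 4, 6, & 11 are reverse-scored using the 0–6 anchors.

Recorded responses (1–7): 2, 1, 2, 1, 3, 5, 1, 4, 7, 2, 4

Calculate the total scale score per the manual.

35

Convert to 0–6: 1, 0, 1, 0, 2, 4, 0, 3, 6, 1, 3
Reverse-coded (reversed = (0+6) − raw = 6 − raw):
  item 2: 6 − 0 = 6
  item 3: 6 − 1 = 5
  item 4: 6 − 0 = 6
  item 6: 6 − 4 = 2
  item 11: 6 − 3 = 3
Scored: 1, 6, 5, 6, 2, 2, 0, 3, 6, 1, 3
Total = 35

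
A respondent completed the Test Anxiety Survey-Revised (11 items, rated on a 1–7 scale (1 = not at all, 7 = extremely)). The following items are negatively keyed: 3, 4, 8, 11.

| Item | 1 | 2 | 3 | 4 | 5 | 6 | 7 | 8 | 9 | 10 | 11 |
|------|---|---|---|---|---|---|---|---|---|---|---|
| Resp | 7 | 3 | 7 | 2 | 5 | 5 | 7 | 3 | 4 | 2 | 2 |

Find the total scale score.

51

Reversing items 3, 4, 8 and 11 with 8 − raw:
Total = 7 + 3 + (8−7) + (8−2) + 5 + 5 + 7 + (8−3) + 4 + 2 + (8−2)
      = 7 + 3 + 1 + 6 + 5 + 5 + 7 + 5 + 4 + 2 + 6 = 51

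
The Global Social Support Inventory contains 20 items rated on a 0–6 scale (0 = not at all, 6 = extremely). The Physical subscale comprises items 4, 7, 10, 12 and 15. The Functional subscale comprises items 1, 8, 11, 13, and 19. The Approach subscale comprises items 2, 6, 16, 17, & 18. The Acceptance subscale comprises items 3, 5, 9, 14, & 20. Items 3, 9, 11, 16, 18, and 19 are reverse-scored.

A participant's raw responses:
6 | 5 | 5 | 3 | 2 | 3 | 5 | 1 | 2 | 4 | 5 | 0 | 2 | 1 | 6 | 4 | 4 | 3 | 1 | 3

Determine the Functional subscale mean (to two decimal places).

Functional items: 1, 8, 11, 13, 19.
Of these, items 11 & 19 are reverse-scored; on a 0–6 scale, reversed = 6 − raw.
  item 1: 6
  item 8: 1
  item 11: 6 − 5 = 1
  item 13: 2
  item 19: 6 − 1 = 5
Sum = 6 + 1 + 1 + 2 + 5 = 15
Mean = 15 / 5 = 3.00

3.00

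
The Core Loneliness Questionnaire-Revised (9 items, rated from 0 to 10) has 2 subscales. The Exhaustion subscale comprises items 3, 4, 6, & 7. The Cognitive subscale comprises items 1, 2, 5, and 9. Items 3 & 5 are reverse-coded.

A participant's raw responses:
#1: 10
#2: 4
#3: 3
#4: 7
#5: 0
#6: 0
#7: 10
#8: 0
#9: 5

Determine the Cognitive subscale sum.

Cognitive items: 1, 2, 5, 9.
Of these, item 5 is reverse-coded; on a 0–10 scale, reversed = 10 − raw.
  item 1: 10
  item 2: 4
  item 5: 10 − 0 = 10
  item 9: 5
Sum = 10 + 4 + 10 + 5 = 29

29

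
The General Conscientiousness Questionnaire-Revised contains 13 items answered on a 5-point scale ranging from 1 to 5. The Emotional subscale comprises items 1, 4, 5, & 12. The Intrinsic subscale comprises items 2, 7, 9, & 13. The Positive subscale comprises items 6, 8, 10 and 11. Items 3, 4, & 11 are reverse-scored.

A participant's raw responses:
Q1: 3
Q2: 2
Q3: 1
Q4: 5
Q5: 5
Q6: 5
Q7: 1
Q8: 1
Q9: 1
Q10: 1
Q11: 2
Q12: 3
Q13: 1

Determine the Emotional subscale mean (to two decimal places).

Emotional items: 1, 4, 5, 12.
Of these, item 4 is reverse-scored; on a 1–5 scale, reversed = 6 − raw.
  item 1: 3
  item 4: 6 − 5 = 1
  item 5: 5
  item 12: 3
Sum = 3 + 1 + 5 + 3 = 12
Mean = 12 / 4 = 3.00

3.00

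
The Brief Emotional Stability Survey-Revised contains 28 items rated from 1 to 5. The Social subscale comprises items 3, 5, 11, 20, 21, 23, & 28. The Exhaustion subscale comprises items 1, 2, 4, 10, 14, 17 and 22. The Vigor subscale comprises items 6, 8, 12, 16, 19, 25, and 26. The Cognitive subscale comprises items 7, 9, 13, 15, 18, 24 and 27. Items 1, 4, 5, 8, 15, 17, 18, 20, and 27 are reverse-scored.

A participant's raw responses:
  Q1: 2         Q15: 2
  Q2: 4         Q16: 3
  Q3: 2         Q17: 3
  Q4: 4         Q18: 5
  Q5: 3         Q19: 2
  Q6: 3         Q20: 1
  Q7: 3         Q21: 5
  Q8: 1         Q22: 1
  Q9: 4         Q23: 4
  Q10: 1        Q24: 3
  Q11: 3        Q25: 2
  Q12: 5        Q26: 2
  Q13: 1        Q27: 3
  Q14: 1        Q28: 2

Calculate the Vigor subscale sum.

22

Vigor items: 6, 8, 12, 16, 19, 25, 26.
Of these, item 8 is reverse-scored; reverse-coded value = 6 − response.
  item 6: 3
  item 8: 6 − 1 = 5
  item 12: 5
  item 16: 3
  item 19: 2
  item 25: 2
  item 26: 2
Sum = 3 + 5 + 5 + 3 + 2 + 2 + 2 = 22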